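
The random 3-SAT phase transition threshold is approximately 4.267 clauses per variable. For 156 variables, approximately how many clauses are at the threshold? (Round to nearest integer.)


The 3-SAT phase transition occurs at approximately 4.267 clauses per variable.
m = 4.267 * 156 = 665.652.
Rounded to nearest integer: 666.

666


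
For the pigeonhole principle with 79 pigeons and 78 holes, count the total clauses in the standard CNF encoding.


The PHP encoding has two parts:
1) At-least-one-hole clauses: 79 (one per pigeon, each with 78 literals).
2) At-most-one-pigeon-per-hole clauses: 78 holes * C(79,2) = 78 * 3081 = 240318.
Total clauses = 79 + 240318 = 240397.

240397


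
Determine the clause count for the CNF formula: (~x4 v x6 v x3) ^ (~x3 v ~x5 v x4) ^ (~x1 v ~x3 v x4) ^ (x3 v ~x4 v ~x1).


Each group enclosed in parentheses joined by ^ is one clause.
Counting the conjuncts: 4 clauses.

4


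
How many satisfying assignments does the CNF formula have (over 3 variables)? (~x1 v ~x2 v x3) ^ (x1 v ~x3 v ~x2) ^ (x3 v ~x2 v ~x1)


Enumerate all 8 truth assignments over 3 variables.
Test each against every clause.
Satisfying assignments found: 6.

6


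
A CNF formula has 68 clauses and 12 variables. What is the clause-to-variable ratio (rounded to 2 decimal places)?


Clause-to-variable ratio = clauses / variables.
68 / 12 = 5.67.

5.67


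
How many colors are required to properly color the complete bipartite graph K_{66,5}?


K_{66,5} is bipartite by definition: the two parts are independent sets, with every edge crossing between them.
Color all vertices in one part with color 1 and all vertices in the other part with color 2.
Since the graph has at least one edge, one color does not suffice.
Chromatic number = 2.

2


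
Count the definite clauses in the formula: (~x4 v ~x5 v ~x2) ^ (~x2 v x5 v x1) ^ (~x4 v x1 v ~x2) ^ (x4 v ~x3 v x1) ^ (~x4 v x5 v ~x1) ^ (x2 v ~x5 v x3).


A definite clause has exactly one positive literal.
Clause 1: 0 positive -> not definite
Clause 2: 2 positive -> not definite
Clause 3: 1 positive -> definite
Clause 4: 2 positive -> not definite
Clause 5: 1 positive -> definite
Clause 6: 2 positive -> not definite
Definite clause count = 2.

2


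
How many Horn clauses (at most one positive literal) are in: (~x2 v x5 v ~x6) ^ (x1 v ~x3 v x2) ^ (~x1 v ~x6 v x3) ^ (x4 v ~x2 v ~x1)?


A Horn clause has at most one positive literal.
Clause 1: 1 positive lit(s) -> Horn
Clause 2: 2 positive lit(s) -> not Horn
Clause 3: 1 positive lit(s) -> Horn
Clause 4: 1 positive lit(s) -> Horn
Total Horn clauses = 3.

3


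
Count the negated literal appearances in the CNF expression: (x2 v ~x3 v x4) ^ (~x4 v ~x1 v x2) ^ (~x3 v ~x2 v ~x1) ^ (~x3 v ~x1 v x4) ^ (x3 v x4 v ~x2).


Scan each clause for negated literals.
Clause 1: 1 negative; Clause 2: 2 negative; Clause 3: 3 negative; Clause 4: 2 negative; Clause 5: 1 negative.
Total negative literal occurrences = 9.

9


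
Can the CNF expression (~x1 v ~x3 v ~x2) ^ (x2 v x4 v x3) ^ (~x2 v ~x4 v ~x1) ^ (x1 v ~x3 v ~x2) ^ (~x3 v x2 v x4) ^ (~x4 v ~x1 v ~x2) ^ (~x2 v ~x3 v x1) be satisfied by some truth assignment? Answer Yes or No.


Check all 16 possible truth assignments.
Number of satisfying assignments found: 7.
The formula is satisfiable.

Yes


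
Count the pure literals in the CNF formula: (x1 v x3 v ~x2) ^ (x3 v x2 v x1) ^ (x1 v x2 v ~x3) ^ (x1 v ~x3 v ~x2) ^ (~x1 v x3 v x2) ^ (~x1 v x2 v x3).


A pure literal appears in only one polarity across all clauses.
No pure literals found.
Count = 0.

0


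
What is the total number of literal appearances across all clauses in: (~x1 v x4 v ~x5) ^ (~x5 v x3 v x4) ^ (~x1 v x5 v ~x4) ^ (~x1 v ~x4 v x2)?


Clause lengths: 3, 3, 3, 3.
Sum = 3 + 3 + 3 + 3 = 12.

12


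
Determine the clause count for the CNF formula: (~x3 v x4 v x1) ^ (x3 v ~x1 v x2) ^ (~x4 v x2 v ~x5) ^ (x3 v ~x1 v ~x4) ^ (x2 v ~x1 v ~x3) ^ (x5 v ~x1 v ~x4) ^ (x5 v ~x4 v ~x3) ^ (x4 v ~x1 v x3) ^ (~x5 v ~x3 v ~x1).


Each group enclosed in parentheses joined by ^ is one clause.
Counting the conjuncts: 9 clauses.

9


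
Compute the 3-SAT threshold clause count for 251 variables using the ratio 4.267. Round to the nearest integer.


The 3-SAT phase transition occurs at approximately 4.267 clauses per variable.
m = 4.267 * 251 = 1071.017.
Rounded to nearest integer: 1071.

1071


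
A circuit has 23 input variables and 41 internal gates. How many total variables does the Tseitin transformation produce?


The Tseitin transformation introduces one auxiliary variable per gate.
Total variables = inputs + gates = 23 + 41 = 64.

64


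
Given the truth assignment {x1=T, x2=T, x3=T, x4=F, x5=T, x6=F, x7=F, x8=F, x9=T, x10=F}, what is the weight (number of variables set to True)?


The weight is the number of variables assigned True.
True variables: x1, x2, x3, x5, x9.
Weight = 5.

5


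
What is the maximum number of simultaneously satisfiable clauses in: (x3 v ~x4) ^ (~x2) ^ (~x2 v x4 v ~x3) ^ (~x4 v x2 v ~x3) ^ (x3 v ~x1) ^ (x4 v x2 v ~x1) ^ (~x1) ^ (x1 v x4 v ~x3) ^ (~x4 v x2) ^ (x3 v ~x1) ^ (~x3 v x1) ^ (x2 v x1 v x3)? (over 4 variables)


Enumerate all 16 truth assignments.
For each, count how many of the 12 clauses are satisfied.
The formula is not fully satisfiable, so the maximum is below 12.
Maximum simultaneously satisfiable clauses = 11.

11


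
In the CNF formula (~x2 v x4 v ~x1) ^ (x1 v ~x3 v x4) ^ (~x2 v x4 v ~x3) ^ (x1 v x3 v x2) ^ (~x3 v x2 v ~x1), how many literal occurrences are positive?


Scan each clause for unnegated literals.
Clause 1: 1 positive; Clause 2: 2 positive; Clause 3: 1 positive; Clause 4: 3 positive; Clause 5: 1 positive.
Total positive literal occurrences = 8.

8


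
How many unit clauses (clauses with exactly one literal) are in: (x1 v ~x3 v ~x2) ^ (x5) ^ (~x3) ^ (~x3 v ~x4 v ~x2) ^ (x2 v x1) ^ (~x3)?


A unit clause contains exactly one literal.
Unit clauses found: (x5), (~x3), (~x3).
Count = 3.

3


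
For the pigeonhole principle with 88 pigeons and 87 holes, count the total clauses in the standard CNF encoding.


The PHP encoding has two parts:
1) At-least-one-hole clauses: 88 (one per pigeon, each with 87 literals).
2) At-most-one-pigeon-per-hole clauses: 87 holes * C(88,2) = 87 * 3828 = 333036.
Total clauses = 88 + 333036 = 333124.

333124


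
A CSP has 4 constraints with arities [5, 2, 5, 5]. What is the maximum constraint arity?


The arities are: 5, 2, 5, 5.
Scan for the maximum value.
Maximum arity = 5.

5


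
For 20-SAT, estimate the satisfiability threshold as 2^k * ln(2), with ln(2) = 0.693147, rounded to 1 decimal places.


Using the asymptotic formula: threshold ~ 2^k * ln(2).
2^20 = 1048576.
1048576 * 0.693147 = 726817.3.

726817.3


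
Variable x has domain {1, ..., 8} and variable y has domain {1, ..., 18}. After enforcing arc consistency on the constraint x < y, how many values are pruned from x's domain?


For the constraint x < y, x needs a supporting value in y's domain.
x can be at most 17 (one less than y's maximum).
Valid x values from domain: 8 out of 8.
Pruned = 8 - 8 = 0.

0


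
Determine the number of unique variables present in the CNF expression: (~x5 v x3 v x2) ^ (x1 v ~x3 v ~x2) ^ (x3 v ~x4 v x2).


Identify each distinct variable in the formula.
Variables found: x1, x2, x3, x4, x5.
Total distinct variables = 5.

5


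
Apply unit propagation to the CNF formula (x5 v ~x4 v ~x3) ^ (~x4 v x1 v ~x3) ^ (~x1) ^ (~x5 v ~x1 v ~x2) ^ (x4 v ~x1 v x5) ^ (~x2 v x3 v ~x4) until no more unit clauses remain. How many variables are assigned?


Unit propagation repeatedly assigns the literal in any unit clause, then simplifies.
Assignments in order: x1 = F.
No further unit clauses remain.
Total variables assigned = 1.

1


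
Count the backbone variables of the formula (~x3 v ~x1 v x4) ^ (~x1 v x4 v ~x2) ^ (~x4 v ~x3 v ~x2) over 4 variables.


Find all satisfying assignments: 11 model(s).
Check which variables have the same value in every model.
No variable is fixed across all models.
Backbone size = 0.

0


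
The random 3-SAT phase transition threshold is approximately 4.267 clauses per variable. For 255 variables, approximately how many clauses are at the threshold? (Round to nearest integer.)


The 3-SAT phase transition occurs at approximately 4.267 clauses per variable.
m = 4.267 * 255 = 1088.085.
Rounded to nearest integer: 1088.

1088


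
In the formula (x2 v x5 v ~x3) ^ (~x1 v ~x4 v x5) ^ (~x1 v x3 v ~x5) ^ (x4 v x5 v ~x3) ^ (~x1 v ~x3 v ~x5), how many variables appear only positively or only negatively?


A pure literal appears in only one polarity across all clauses.
Pure literals: x1 (negative only), x2 (positive only).
Count = 2.

2


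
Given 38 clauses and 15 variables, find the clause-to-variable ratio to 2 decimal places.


Clause-to-variable ratio = clauses / variables.
38 / 15 = 2.53.

2.53


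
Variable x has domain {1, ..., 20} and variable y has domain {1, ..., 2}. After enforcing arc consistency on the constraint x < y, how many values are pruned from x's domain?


For the constraint x < y, x needs a supporting value in y's domain.
x can be at most 1 (one less than y's maximum).
Valid x values from domain: 1 out of 20.
Pruned = 20 - 1 = 19.

19


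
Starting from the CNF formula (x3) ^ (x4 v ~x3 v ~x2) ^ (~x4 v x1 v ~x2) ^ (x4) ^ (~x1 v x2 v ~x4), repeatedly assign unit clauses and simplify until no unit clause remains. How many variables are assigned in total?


Unit propagation repeatedly assigns the literal in any unit clause, then simplifies.
Assignments in order: x3 = T, x4 = T.
No further unit clauses remain.
Total variables assigned = 2.

2


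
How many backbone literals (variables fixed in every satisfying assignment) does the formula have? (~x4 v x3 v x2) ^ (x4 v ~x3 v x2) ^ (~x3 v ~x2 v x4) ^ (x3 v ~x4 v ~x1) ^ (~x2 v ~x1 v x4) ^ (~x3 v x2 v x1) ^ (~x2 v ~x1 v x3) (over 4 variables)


Find all satisfying assignments: 7 model(s).
Check which variables have the same value in every model.
No variable is fixed across all models.
Backbone size = 0.

0


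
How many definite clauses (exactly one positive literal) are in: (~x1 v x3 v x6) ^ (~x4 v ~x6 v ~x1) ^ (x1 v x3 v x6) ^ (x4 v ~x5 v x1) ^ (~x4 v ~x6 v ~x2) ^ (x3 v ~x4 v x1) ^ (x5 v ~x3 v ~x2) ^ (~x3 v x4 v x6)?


A definite clause has exactly one positive literal.
Clause 1: 2 positive -> not definite
Clause 2: 0 positive -> not definite
Clause 3: 3 positive -> not definite
Clause 4: 2 positive -> not definite
Clause 5: 0 positive -> not definite
Clause 6: 2 positive -> not definite
Clause 7: 1 positive -> definite
Clause 8: 2 positive -> not definite
Definite clause count = 1.

1


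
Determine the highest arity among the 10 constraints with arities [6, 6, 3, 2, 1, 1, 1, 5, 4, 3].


The arities are: 6, 6, 3, 2, 1, 1, 1, 5, 4, 3.
Scan for the maximum value.
Maximum arity = 6.

6


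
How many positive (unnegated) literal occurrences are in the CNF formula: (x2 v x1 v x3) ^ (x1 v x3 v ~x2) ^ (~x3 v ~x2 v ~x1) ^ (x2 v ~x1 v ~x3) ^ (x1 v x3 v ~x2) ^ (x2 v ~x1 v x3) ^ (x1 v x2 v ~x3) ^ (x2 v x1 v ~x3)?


Scan each clause for unnegated literals.
Clause 1: 3 positive; Clause 2: 2 positive; Clause 3: 0 positive; Clause 4: 1 positive; Clause 5: 2 positive; Clause 6: 2 positive; Clause 7: 2 positive; Clause 8: 2 positive.
Total positive literal occurrences = 14.

14


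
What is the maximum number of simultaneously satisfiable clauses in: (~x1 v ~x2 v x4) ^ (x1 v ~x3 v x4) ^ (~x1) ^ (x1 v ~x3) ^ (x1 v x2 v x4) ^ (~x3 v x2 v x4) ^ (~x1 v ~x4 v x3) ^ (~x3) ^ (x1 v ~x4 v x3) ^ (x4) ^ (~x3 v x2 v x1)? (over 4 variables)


Enumerate all 16 truth assignments.
For each, count how many of the 11 clauses are satisfied.
The formula is not fully satisfiable, so the maximum is below 11.
Maximum simultaneously satisfiable clauses = 10.

10


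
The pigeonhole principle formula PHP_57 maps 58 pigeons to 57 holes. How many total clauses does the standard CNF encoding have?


The PHP encoding has two parts:
1) At-least-one-hole clauses: 58 (one per pigeon, each with 57 literals).
2) At-most-one-pigeon-per-hole clauses: 57 holes * C(58,2) = 57 * 1653 = 94221.
Total clauses = 58 + 94221 = 94279.

94279


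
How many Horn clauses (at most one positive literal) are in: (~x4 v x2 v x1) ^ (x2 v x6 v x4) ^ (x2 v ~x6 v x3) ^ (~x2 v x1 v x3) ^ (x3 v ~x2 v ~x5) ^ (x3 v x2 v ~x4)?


A Horn clause has at most one positive literal.
Clause 1: 2 positive lit(s) -> not Horn
Clause 2: 3 positive lit(s) -> not Horn
Clause 3: 2 positive lit(s) -> not Horn
Clause 4: 2 positive lit(s) -> not Horn
Clause 5: 1 positive lit(s) -> Horn
Clause 6: 2 positive lit(s) -> not Horn
Total Horn clauses = 1.

1


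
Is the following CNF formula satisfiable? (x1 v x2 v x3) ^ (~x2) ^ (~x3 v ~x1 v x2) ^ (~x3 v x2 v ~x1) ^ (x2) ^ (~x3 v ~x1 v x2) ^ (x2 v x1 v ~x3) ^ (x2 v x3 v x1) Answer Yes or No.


Check all 8 possible truth assignments.
Number of satisfying assignments found: 0.
The formula is unsatisfiable.

No


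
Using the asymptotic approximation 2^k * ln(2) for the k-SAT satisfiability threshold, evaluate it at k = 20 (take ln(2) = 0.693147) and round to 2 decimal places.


Using the asymptotic formula: threshold ~ 2^k * ln(2).
2^20 = 1048576.
1048576 * 0.693147 = 726817.31.

726817.31


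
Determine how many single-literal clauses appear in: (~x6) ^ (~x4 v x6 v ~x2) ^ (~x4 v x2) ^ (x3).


A unit clause contains exactly one literal.
Unit clauses found: (~x6), (x3).
Count = 2.

2


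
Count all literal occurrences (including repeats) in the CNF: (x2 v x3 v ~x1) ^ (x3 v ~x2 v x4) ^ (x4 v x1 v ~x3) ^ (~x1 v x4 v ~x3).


Clause lengths: 3, 3, 3, 3.
Sum = 3 + 3 + 3 + 3 = 12.

12


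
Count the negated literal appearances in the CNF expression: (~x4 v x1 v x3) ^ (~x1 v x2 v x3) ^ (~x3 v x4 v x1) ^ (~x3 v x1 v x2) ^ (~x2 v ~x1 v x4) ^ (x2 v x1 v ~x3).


Scan each clause for negated literals.
Clause 1: 1 negative; Clause 2: 1 negative; Clause 3: 1 negative; Clause 4: 1 negative; Clause 5: 2 negative; Clause 6: 1 negative.
Total negative literal occurrences = 7.

7


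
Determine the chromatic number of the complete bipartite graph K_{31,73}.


K_{31,73} is bipartite by definition: the two parts are independent sets, with every edge crossing between them.
Color all vertices in one part with color 1 and all vertices in the other part with color 2.
Since the graph has at least one edge, one color does not suffice.
Chromatic number = 2.

2


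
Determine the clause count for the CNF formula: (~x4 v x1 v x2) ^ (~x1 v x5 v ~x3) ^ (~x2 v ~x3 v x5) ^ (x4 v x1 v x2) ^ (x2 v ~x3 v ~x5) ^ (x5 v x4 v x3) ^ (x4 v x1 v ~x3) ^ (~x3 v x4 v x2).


Each group enclosed in parentheses joined by ^ is one clause.
Counting the conjuncts: 8 clauses.

8


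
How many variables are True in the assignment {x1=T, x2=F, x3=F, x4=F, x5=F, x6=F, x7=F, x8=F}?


The weight is the number of variables assigned True.
True variables: x1.
Weight = 1.

1


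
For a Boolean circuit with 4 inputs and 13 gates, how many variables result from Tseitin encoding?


The Tseitin transformation introduces one auxiliary variable per gate.
Total variables = inputs + gates = 4 + 13 = 17.

17


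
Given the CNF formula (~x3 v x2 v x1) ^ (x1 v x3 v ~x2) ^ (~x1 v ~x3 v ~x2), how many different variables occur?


Identify each distinct variable in the formula.
Variables found: x1, x2, x3.
Total distinct variables = 3.

3


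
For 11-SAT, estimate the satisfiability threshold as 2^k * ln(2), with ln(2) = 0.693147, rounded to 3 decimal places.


Using the asymptotic formula: threshold ~ 2^k * ln(2).
2^11 = 2048.
2048 * 0.693147 = 1419.565.

1419.565


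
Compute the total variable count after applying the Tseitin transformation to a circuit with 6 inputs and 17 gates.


The Tseitin transformation introduces one auxiliary variable per gate.
Total variables = inputs + gates = 6 + 17 = 23.

23


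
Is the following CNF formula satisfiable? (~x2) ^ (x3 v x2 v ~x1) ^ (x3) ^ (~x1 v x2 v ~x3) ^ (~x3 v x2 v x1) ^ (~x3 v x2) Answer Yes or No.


Check all 8 possible truth assignments.
Number of satisfying assignments found: 0.
The formula is unsatisfiable.

No


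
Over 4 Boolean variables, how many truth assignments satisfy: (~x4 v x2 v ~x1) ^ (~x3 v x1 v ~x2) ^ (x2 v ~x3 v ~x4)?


Enumerate all 16 truth assignments over 4 variables.
Test each against every clause.
Satisfying assignments found: 11.

11


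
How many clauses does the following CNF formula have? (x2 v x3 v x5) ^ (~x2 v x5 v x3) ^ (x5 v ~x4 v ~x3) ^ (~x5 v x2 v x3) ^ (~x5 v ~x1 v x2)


Each group enclosed in parentheses joined by ^ is one clause.
Counting the conjuncts: 5 clauses.

5


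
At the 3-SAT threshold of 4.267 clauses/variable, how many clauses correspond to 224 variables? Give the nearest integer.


The 3-SAT phase transition occurs at approximately 4.267 clauses per variable.
m = 4.267 * 224 = 955.808.
Rounded to nearest integer: 956.

956


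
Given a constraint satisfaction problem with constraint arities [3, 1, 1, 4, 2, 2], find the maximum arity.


The arities are: 3, 1, 1, 4, 2, 2.
Scan for the maximum value.
Maximum arity = 4.

4


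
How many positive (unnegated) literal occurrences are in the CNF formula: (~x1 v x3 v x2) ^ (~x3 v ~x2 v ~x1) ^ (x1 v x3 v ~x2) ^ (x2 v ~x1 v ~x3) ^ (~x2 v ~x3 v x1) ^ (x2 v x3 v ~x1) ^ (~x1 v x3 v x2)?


Scan each clause for unnegated literals.
Clause 1: 2 positive; Clause 2: 0 positive; Clause 3: 2 positive; Clause 4: 1 positive; Clause 5: 1 positive; Clause 6: 2 positive; Clause 7: 2 positive.
Total positive literal occurrences = 10.

10


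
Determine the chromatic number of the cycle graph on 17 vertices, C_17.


An odd cycle cannot be 2-colored: alternating two colors around the cycle returns to the start with a conflict.
Since 17 is odd, three colors are required (and three suffice).
Chromatic number = 3.

3


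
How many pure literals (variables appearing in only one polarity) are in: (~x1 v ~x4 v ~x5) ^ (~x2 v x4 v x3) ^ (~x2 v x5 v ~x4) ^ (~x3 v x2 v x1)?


A pure literal appears in only one polarity across all clauses.
No pure literals found.
Count = 0.

0


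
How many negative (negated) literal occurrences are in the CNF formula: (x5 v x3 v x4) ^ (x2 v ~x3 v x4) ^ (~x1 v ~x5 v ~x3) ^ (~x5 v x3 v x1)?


Scan each clause for negated literals.
Clause 1: 0 negative; Clause 2: 1 negative; Clause 3: 3 negative; Clause 4: 1 negative.
Total negative literal occurrences = 5.

5


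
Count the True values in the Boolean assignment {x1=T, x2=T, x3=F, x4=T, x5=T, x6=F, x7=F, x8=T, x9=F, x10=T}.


The weight is the number of variables assigned True.
True variables: x1, x2, x4, x5, x8, x10.
Weight = 6.

6


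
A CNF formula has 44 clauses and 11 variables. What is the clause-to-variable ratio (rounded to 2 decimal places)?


Clause-to-variable ratio = clauses / variables.
44 / 11 = 4.0.

4.0


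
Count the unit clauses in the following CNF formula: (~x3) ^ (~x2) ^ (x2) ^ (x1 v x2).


A unit clause contains exactly one literal.
Unit clauses found: (~x3), (~x2), (x2).
Count = 3.

3


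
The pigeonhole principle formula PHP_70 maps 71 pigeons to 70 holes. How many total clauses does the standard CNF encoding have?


The PHP encoding has two parts:
1) At-least-one-hole clauses: 71 (one per pigeon, each with 70 literals).
2) At-most-one-pigeon-per-hole clauses: 70 holes * C(71,2) = 70 * 2485 = 173950.
Total clauses = 71 + 173950 = 174021.

174021


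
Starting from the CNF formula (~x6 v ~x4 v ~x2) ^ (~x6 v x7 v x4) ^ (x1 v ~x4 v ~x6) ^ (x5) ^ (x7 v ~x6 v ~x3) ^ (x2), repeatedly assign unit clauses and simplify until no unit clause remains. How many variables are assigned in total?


Unit propagation repeatedly assigns the literal in any unit clause, then simplifies.
Assignments in order: x5 = T, x2 = T.
No further unit clauses remain.
Total variables assigned = 2.

2


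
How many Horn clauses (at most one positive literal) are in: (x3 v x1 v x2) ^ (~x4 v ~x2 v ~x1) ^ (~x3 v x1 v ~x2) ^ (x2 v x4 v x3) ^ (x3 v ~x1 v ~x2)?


A Horn clause has at most one positive literal.
Clause 1: 3 positive lit(s) -> not Horn
Clause 2: 0 positive lit(s) -> Horn
Clause 3: 1 positive lit(s) -> Horn
Clause 4: 3 positive lit(s) -> not Horn
Clause 5: 1 positive lit(s) -> Horn
Total Horn clauses = 3.

3


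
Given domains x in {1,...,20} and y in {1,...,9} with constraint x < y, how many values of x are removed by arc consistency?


For the constraint x < y, x needs a supporting value in y's domain.
x can be at most 8 (one less than y's maximum).
Valid x values from domain: 8 out of 20.
Pruned = 20 - 8 = 12.

12


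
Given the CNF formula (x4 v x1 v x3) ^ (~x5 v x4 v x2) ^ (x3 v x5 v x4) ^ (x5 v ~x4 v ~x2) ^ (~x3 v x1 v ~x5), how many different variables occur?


Identify each distinct variable in the formula.
Variables found: x1, x2, x3, x4, x5.
Total distinct variables = 5.

5


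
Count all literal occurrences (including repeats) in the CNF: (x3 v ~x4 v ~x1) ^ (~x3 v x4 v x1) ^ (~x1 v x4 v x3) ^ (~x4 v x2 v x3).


Clause lengths: 3, 3, 3, 3.
Sum = 3 + 3 + 3 + 3 = 12.

12


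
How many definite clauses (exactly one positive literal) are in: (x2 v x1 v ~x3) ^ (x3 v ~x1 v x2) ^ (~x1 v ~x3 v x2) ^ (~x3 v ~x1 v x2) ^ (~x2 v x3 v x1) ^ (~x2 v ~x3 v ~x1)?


A definite clause has exactly one positive literal.
Clause 1: 2 positive -> not definite
Clause 2: 2 positive -> not definite
Clause 3: 1 positive -> definite
Clause 4: 1 positive -> definite
Clause 5: 2 positive -> not definite
Clause 6: 0 positive -> not definite
Definite clause count = 2.

2


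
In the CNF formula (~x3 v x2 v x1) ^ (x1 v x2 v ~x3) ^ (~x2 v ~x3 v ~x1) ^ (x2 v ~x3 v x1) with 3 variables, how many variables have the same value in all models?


Find all satisfying assignments: 6 model(s).
Check which variables have the same value in every model.
No variable is fixed across all models.
Backbone size = 0.

0


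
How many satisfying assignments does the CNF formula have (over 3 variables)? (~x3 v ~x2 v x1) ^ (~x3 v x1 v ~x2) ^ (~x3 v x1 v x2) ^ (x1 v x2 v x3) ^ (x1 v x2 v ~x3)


Enumerate all 8 truth assignments over 3 variables.
Test each against every clause.
Satisfying assignments found: 5.

5


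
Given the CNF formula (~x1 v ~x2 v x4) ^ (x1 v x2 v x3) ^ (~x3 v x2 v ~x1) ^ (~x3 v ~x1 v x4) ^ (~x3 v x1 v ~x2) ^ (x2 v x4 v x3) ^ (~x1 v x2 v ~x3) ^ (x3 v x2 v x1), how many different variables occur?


Identify each distinct variable in the formula.
Variables found: x1, x2, x3, x4.
Total distinct variables = 4.

4


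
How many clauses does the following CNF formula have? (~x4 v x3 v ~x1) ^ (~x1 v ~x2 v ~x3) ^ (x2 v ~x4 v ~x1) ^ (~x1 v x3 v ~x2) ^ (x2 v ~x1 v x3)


Each group enclosed in parentheses joined by ^ is one clause.
Counting the conjuncts: 5 clauses.

5


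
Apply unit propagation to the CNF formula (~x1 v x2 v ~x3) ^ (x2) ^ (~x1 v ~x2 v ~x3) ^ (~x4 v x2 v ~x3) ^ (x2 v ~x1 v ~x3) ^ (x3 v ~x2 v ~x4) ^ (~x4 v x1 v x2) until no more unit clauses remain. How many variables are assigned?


Unit propagation repeatedly assigns the literal in any unit clause, then simplifies.
Assignments in order: x2 = T.
No further unit clauses remain.
Total variables assigned = 1.

1


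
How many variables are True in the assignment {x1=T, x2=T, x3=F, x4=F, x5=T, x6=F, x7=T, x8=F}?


The weight is the number of variables assigned True.
True variables: x1, x2, x5, x7.
Weight = 4.

4


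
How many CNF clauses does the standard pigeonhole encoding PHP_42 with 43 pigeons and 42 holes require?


The PHP encoding has two parts:
1) At-least-one-hole clauses: 43 (one per pigeon, each with 42 literals).
2) At-most-one-pigeon-per-hole clauses: 42 holes * C(43,2) = 42 * 903 = 37926.
Total clauses = 43 + 37926 = 37969.

37969


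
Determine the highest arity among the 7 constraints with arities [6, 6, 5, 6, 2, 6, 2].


The arities are: 6, 6, 5, 6, 2, 6, 2.
Scan for the maximum value.
Maximum arity = 6.

6


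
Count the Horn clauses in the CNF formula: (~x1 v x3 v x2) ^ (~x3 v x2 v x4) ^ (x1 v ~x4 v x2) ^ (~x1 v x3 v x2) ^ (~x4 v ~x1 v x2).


A Horn clause has at most one positive literal.
Clause 1: 2 positive lit(s) -> not Horn
Clause 2: 2 positive lit(s) -> not Horn
Clause 3: 2 positive lit(s) -> not Horn
Clause 4: 2 positive lit(s) -> not Horn
Clause 5: 1 positive lit(s) -> Horn
Total Horn clauses = 1.

1


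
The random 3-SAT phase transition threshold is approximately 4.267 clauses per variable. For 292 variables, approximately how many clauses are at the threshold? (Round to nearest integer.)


The 3-SAT phase transition occurs at approximately 4.267 clauses per variable.
m = 4.267 * 292 = 1245.964.
Rounded to nearest integer: 1246.

1246


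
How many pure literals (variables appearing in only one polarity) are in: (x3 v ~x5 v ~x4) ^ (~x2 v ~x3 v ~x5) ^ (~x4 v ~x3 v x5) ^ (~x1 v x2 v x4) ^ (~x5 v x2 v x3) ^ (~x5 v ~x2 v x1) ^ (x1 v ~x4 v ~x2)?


A pure literal appears in only one polarity across all clauses.
No pure literals found.
Count = 0.

0


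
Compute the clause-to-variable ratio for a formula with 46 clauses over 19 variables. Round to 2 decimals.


Clause-to-variable ratio = clauses / variables.
46 / 19 = 2.42.

2.42


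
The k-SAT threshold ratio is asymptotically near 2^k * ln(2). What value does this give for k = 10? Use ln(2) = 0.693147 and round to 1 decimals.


Using the asymptotic formula: threshold ~ 2^k * ln(2).
2^10 = 1024.
1024 * 0.693147 = 709.8.

709.8


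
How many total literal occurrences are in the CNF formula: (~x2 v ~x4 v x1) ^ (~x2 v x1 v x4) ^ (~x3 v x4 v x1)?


Clause lengths: 3, 3, 3.
Sum = 3 + 3 + 3 = 9.

9


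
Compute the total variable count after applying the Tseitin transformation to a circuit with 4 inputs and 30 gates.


The Tseitin transformation introduces one auxiliary variable per gate.
Total variables = inputs + gates = 4 + 30 = 34.

34


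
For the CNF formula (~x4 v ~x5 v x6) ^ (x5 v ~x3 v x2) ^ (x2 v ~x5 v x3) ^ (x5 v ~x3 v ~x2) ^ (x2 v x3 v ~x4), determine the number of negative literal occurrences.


Scan each clause for negated literals.
Clause 1: 2 negative; Clause 2: 1 negative; Clause 3: 1 negative; Clause 4: 2 negative; Clause 5: 1 negative.
Total negative literal occurrences = 7.

7


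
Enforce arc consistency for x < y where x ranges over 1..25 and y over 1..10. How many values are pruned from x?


For the constraint x < y, x needs a supporting value in y's domain.
x can be at most 9 (one less than y's maximum).
Valid x values from domain: 9 out of 25.
Pruned = 25 - 9 = 16.

16


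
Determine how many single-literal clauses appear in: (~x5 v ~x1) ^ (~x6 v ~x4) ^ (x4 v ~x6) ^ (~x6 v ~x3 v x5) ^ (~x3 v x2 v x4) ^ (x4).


A unit clause contains exactly one literal.
Unit clauses found: (x4).
Count = 1.

1


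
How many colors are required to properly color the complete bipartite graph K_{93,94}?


K_{93,94} is bipartite by definition: the two parts are independent sets, with every edge crossing between them.
Color all vertices in one part with color 1 and all vertices in the other part with color 2.
Since the graph has at least one edge, one color does not suffice.
Chromatic number = 2.

2


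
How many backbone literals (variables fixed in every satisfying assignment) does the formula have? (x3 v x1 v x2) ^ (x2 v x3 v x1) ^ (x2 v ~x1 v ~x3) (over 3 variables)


Find all satisfying assignments: 6 model(s).
Check which variables have the same value in every model.
No variable is fixed across all models.
Backbone size = 0.

0


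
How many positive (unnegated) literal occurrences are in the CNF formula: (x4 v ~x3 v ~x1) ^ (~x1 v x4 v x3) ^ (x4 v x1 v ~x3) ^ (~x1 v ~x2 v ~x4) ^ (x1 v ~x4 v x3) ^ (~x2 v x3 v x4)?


Scan each clause for unnegated literals.
Clause 1: 1 positive; Clause 2: 2 positive; Clause 3: 2 positive; Clause 4: 0 positive; Clause 5: 2 positive; Clause 6: 2 positive.
Total positive literal occurrences = 9.

9


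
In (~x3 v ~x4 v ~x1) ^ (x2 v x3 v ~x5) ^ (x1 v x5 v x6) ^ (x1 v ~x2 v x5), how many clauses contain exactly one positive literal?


A definite clause has exactly one positive literal.
Clause 1: 0 positive -> not definite
Clause 2: 2 positive -> not definite
Clause 3: 3 positive -> not definite
Clause 4: 2 positive -> not definite
Definite clause count = 0.

0


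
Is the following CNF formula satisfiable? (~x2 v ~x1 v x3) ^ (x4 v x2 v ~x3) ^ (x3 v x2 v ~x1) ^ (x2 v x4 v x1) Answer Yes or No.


Check all 16 possible truth assignments.
Number of satisfying assignments found: 9.
The formula is satisfiable.

Yes


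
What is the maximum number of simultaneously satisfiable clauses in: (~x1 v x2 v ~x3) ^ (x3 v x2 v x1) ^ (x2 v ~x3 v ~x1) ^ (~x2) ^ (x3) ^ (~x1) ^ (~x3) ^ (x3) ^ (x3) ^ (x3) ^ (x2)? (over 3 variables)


Enumerate all 8 truth assignments.
For each, count how many of the 11 clauses are satisfied.
The formula is not fully satisfiable, so the maximum is below 11.
Maximum simultaneously satisfiable clauses = 9.

9


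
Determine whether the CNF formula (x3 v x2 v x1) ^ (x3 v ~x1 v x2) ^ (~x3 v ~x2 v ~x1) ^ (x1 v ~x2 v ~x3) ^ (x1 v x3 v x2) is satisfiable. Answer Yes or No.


Check all 8 possible truth assignments.
Number of satisfying assignments found: 4.
The formula is satisfiable.

Yes


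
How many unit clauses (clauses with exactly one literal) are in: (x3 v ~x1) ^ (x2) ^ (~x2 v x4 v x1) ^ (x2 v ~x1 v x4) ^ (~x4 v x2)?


A unit clause contains exactly one literal.
Unit clauses found: (x2).
Count = 1.

1


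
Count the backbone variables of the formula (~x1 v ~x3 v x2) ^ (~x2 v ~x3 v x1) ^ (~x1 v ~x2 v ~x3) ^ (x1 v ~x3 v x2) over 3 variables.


Find all satisfying assignments: 4 model(s).
Check which variables have the same value in every model.
Fixed variables: x3=F.
Backbone size = 1.

1


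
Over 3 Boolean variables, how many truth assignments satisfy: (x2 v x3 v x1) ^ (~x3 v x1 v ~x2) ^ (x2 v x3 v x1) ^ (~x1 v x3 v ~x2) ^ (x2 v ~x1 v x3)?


Enumerate all 8 truth assignments over 3 variables.
Test each against every clause.
Satisfying assignments found: 4.

4


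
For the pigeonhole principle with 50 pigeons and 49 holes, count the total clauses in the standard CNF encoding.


The PHP encoding has two parts:
1) At-least-one-hole clauses: 50 (one per pigeon, each with 49 literals).
2) At-most-one-pigeon-per-hole clauses: 49 holes * C(50,2) = 49 * 1225 = 60025.
Total clauses = 50 + 60025 = 60075.

60075


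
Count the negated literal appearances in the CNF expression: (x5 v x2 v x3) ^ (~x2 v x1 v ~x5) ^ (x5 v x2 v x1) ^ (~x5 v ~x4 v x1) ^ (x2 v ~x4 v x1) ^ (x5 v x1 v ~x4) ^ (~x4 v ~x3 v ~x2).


Scan each clause for negated literals.
Clause 1: 0 negative; Clause 2: 2 negative; Clause 3: 0 negative; Clause 4: 2 negative; Clause 5: 1 negative; Clause 6: 1 negative; Clause 7: 3 negative.
Total negative literal occurrences = 9.

9


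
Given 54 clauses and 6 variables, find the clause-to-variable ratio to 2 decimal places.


Clause-to-variable ratio = clauses / variables.
54 / 6 = 9.0.

9.0


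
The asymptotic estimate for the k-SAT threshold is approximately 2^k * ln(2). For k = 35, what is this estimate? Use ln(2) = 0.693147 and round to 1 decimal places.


Using the asymptotic formula: threshold ~ 2^k * ln(2).
2^35 = 34359738368.
34359738368 * 0.693147 = 23816349570.6.

23816349570.6


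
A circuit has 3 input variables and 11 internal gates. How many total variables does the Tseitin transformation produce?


The Tseitin transformation introduces one auxiliary variable per gate.
Total variables = inputs + gates = 3 + 11 = 14.

14


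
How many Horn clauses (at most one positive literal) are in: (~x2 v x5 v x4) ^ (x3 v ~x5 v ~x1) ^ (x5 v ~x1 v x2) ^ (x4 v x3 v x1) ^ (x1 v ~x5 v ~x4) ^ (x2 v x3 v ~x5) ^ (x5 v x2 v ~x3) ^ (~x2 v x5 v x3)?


A Horn clause has at most one positive literal.
Clause 1: 2 positive lit(s) -> not Horn
Clause 2: 1 positive lit(s) -> Horn
Clause 3: 2 positive lit(s) -> not Horn
Clause 4: 3 positive lit(s) -> not Horn
Clause 5: 1 positive lit(s) -> Horn
Clause 6: 2 positive lit(s) -> not Horn
Clause 7: 2 positive lit(s) -> not Horn
Clause 8: 2 positive lit(s) -> not Horn
Total Horn clauses = 2.

2


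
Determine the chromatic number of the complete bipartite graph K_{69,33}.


K_{69,33} is bipartite by definition: the two parts are independent sets, with every edge crossing between them.
Color all vertices in one part with color 1 and all vertices in the other part with color 2.
Since the graph has at least one edge, one color does not suffice.
Chromatic number = 2.

2


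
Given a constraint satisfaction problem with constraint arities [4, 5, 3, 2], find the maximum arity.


The arities are: 4, 5, 3, 2.
Scan for the maximum value.
Maximum arity = 5.

5


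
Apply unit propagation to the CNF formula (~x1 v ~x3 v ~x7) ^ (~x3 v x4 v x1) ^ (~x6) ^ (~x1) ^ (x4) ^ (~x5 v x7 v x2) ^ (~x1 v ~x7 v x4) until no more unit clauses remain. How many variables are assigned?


Unit propagation repeatedly assigns the literal in any unit clause, then simplifies.
Assignments in order: x6 = F, x1 = F, x4 = T.
No further unit clauses remain.
Total variables assigned = 3.

3


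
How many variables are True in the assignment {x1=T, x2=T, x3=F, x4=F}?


The weight is the number of variables assigned True.
True variables: x1, x2.
Weight = 2.

2


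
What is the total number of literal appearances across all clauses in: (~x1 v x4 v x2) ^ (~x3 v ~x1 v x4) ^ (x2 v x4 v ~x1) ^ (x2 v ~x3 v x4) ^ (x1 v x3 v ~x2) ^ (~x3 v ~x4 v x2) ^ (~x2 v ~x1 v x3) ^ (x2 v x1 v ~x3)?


Clause lengths: 3, 3, 3, 3, 3, 3, 3, 3.
Sum = 3 + 3 + 3 + 3 + 3 + 3 + 3 + 3 = 24.

24


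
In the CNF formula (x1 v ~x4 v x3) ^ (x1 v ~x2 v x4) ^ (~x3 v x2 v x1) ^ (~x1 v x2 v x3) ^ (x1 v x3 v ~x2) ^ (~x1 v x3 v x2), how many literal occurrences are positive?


Scan each clause for unnegated literals.
Clause 1: 2 positive; Clause 2: 2 positive; Clause 3: 2 positive; Clause 4: 2 positive; Clause 5: 2 positive; Clause 6: 2 positive.
Total positive literal occurrences = 12.

12


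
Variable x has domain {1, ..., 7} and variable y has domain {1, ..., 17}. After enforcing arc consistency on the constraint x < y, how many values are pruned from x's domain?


For the constraint x < y, x needs a supporting value in y's domain.
x can be at most 16 (one less than y's maximum).
Valid x values from domain: 7 out of 7.
Pruned = 7 - 7 = 0.

0


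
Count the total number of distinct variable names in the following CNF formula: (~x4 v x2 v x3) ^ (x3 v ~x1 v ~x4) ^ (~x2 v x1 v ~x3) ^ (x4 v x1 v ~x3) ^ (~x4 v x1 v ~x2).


Identify each distinct variable in the formula.
Variables found: x1, x2, x3, x4.
Total distinct variables = 4.

4


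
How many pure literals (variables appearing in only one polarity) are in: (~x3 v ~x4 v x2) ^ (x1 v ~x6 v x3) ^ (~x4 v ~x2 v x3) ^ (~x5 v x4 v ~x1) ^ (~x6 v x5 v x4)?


A pure literal appears in only one polarity across all clauses.
Pure literals: x6 (negative only).
Count = 1.

1


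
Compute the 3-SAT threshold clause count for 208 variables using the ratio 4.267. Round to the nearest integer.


The 3-SAT phase transition occurs at approximately 4.267 clauses per variable.
m = 4.267 * 208 = 887.536.
Rounded to nearest integer: 888.

888


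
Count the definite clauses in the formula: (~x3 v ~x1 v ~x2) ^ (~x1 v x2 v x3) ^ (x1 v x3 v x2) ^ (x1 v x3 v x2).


A definite clause has exactly one positive literal.
Clause 1: 0 positive -> not definite
Clause 2: 2 positive -> not definite
Clause 3: 3 positive -> not definite
Clause 4: 3 positive -> not definite
Definite clause count = 0.

0


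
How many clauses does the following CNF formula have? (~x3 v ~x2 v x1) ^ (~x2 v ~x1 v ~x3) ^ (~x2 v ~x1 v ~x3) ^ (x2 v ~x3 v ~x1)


Each group enclosed in parentheses joined by ^ is one clause.
Counting the conjuncts: 4 clauses.

4


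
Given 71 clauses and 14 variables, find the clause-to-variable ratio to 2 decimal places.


Clause-to-variable ratio = clauses / variables.
71 / 14 = 5.07.

5.07


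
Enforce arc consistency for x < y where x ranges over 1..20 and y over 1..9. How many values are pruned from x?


For the constraint x < y, x needs a supporting value in y's domain.
x can be at most 8 (one less than y's maximum).
Valid x values from domain: 8 out of 20.
Pruned = 20 - 8 = 12.

12


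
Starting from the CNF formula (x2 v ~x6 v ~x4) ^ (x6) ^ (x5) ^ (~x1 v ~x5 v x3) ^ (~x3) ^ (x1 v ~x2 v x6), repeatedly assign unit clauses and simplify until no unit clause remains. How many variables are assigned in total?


Unit propagation repeatedly assigns the literal in any unit clause, then simplifies.
Assignments in order: x6 = T, x5 = T, x3 = F, x1 = F.
No further unit clauses remain.
Total variables assigned = 4.

4


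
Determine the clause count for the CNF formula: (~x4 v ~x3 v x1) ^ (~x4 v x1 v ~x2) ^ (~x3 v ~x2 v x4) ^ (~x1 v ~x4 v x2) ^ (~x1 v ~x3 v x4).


Each group enclosed in parentheses joined by ^ is one clause.
Counting the conjuncts: 5 clauses.

5


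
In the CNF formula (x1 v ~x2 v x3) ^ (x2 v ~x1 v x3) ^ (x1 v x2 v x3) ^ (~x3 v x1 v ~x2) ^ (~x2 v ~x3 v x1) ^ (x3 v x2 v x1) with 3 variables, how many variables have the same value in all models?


Find all satisfying assignments: 4 model(s).
Check which variables have the same value in every model.
No variable is fixed across all models.
Backbone size = 0.

0


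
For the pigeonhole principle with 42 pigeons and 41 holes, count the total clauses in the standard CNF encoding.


The PHP encoding has two parts:
1) At-least-one-hole clauses: 42 (one per pigeon, each with 41 literals).
2) At-most-one-pigeon-per-hole clauses: 41 holes * C(42,2) = 41 * 861 = 35301.
Total clauses = 42 + 35301 = 35343.

35343


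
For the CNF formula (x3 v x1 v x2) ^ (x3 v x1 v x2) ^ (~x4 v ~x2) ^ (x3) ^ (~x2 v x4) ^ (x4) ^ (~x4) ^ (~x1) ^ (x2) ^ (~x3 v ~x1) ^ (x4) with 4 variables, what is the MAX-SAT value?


Enumerate all 16 truth assignments.
For each, count how many of the 11 clauses are satisfied.
The formula is not fully satisfiable, so the maximum is below 11.
Maximum simultaneously satisfiable clauses = 9.

9


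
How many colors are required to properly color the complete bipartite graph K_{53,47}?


K_{53,47} is bipartite by definition: the two parts are independent sets, with every edge crossing between them.
Color all vertices in one part with color 1 and all vertices in the other part with color 2.
Since the graph has at least one edge, one color does not suffice.
Chromatic number = 2.

2


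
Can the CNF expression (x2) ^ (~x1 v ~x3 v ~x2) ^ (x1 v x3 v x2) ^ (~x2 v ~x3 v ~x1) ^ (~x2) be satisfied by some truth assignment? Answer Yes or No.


Check all 8 possible truth assignments.
Number of satisfying assignments found: 0.
The formula is unsatisfiable.

No


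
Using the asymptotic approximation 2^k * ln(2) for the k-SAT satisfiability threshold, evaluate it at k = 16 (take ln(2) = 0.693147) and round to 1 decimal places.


Using the asymptotic formula: threshold ~ 2^k * ln(2).
2^16 = 65536.
65536 * 0.693147 = 45426.1.

45426.1


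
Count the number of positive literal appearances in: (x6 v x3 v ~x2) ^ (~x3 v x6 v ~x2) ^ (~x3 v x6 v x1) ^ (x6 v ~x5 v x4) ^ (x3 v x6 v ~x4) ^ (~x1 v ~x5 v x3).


Scan each clause for unnegated literals.
Clause 1: 2 positive; Clause 2: 1 positive; Clause 3: 2 positive; Clause 4: 2 positive; Clause 5: 2 positive; Clause 6: 1 positive.
Total positive literal occurrences = 10.

10


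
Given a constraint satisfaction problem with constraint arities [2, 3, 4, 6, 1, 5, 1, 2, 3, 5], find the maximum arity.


The arities are: 2, 3, 4, 6, 1, 5, 1, 2, 3, 5.
Scan for the maximum value.
Maximum arity = 6.

6
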